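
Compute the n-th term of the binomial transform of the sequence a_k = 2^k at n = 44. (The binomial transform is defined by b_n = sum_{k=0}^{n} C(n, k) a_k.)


With a_k = 2^k, b_n = sum_{k=0}^{n} C(n, k) 2^k = (1 + 2)^n by the binomial theorem.
For n = 44: (1 + 2)^44 = 3^44 = 984770902183611232881.

984770902183611232881


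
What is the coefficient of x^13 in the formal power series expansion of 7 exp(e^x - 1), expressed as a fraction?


exp(e^x - 1) is the exponential generating function for the Bell numbers Bell_k: exp(e^x - 1) = sum_{k>=0} Bell_k x^k / k!.
So the coefficient of x^13 in 7 exp(e^x - 1) is 7 Bell_13 / 13!.
Computing: Bell_13 = 27644437 and 13! = 6227020800, giving
7 * 27644437/6227020800 = 27644437/889574400.

27644437/889574400


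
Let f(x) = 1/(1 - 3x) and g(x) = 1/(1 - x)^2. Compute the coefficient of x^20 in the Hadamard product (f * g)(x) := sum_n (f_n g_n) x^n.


f has coefficients f_k = 3^k. For g = 1/(1 - x)^2 the coefficient is g_k = C(k + 1, 1) = k + 1. The Hadamard coefficient is (f * g)_k = 3^k * (k + 1).
For k = 20: 3^20 * 21 = 3486784401 * 21 = 73222472421.

73222472421


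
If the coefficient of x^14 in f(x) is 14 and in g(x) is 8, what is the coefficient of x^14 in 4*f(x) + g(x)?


Scalar multiplication scales coefficients: 4 * 14 = 56.
Then add the g coefficient: 56 + 8
= 64

64


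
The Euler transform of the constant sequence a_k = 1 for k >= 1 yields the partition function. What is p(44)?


The Euler transform converts the sequence a_k = 1 into the number of integer partitions.
Using the recurrence or dynamic programming:
p(44) = 75175

75175


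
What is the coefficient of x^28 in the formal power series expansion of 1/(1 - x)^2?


The negative binomial / multiset identity is
1/(1 - x)^r = sum_{k>=0} C(k + r - 1, r - 1) x^k.
Here r = 2 and k = 28, so the coefficient is
C(28 + 1, 1) = C(29, 1)
= 29

29


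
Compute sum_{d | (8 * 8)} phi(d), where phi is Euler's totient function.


First, 8 * 8 = 64. One classical identity is sum_{d | n} phi(d) = n (each k in [1, n] has a unique gcd with n, and among the k's with gcd(k, n) = n/d there are phi(d) of them). So the sum equals 64. We also verify directly:
Divisors of 64: 1, 2, 4, 8, 16, 32, 64.
phi values: 1, 1, 2, 4, 8, 16, 32.
Sum = 64.

64


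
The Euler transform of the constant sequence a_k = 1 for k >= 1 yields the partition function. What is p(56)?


The Euler transform converts the sequence a_k = 1 into the number of integer partitions.
Using the recurrence or dynamic programming:
p(56) = 526823

526823


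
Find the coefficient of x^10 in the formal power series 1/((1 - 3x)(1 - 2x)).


By partial fractions or Cauchy convolution:
The coefficient equals sum_{k=0}^{10} 3^k * 2^(10-k).
= 175099

175099


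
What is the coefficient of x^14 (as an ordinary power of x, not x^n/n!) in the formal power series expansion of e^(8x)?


The exponential series is e^y = sum_{k>=0} y^k / k!. Substituting y = 8x gives
e^(8x) = sum_{k>=0} 8^k x^k / k!.
So the coefficient of x^n is a^n/n! with a = 8, n = 14:
8^14 / 14! = 4398046511104/87178291200 = 2147483648/42567525

2147483648/42567525


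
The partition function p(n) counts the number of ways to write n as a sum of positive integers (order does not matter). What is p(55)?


Using the generating function prod_{k>=1} 1/(1-x^k), we compute p(55).
By dynamic programming over parts 1 through 55:
p(55) = 451276

451276


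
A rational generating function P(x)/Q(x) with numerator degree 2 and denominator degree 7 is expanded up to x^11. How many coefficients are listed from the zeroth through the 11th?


Expanding up to x^11 gives the coefficients for x^0, x^1, ..., x^11.
That is 11 + 1 = 12 coefficients in total.

12


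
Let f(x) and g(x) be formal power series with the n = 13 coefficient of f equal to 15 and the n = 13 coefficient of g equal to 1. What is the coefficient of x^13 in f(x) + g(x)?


Addition of formal power series is termwise.
The coefficient of x^13 in f + g = 15 + 1
= 16

16


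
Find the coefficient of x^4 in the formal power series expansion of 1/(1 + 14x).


Write 1/(1 + c x) = 1/(1 - (-c) x) and apply the geometric-series identity
1/(1 - y) = sum_{k>=0} y^k to get 1/(1 + c x) = sum_{k>=0} (-c)^k x^k.
So the coefficient of x^k is (-c)^k = (-1)^k * c^k.
Here c = 14 and k = 4:
(-14)^4 = 1 * 38416 = 38416

38416


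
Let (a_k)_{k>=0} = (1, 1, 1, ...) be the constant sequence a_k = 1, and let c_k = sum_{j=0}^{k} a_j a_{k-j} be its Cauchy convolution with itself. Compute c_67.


Since a_j = 1 for all j >= 0, the convolution sum becomes
c_k = sum_{j=0}^{k} 1 * 1 = 1 * (k + 1).
Equivalently, the generating function of (a_k) is 1/(1 - x) and its square is 1/(1 - x)^2 = sum_{k>=0} 1(k + 1) x^k.
For k = 67: 1 * 68 = 68.

68


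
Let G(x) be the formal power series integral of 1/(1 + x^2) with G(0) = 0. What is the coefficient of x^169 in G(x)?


1/(1 + x^2) = sum_{j>=0} (-1)^j x^(2j). Integrating termwise with G(0) = 0:
G(x) = sum_{j>=0} (-1)^j x^(2j+1) / (2j+1) = arctan(x).
Only odd powers are nonzero. For x^169 write 169 = 2*84 + 1, giving
(-1)^84 / 169 = 1/169 = 1/169.

1/169


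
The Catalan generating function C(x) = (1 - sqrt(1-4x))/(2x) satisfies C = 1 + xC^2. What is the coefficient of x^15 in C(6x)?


Substituting x -> 6x scales the n-th coefficient by 6^n, so [x^15] C(6x) = 6^15 * C_15.
C_15 = C(2*15, 15)/(16) = 155117520/16 = 9694845.
So 6^15 * 9694845 = 470184984576 * 9694845 = 4558370546791710720.

4558370546791710720


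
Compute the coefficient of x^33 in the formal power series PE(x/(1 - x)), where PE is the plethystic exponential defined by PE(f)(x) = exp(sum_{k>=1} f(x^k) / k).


For f(x) = x/(1 - x) we have
sum_{k>=1} f(x^k) / k = sum_{k>=1} (1/k) * x^k / (1 - x^k) = sum_{k, m >= 1} x^(k m) / k,
which after exponentiating simplifies to
PE(x/(1 - x)) = prod_{k>=1} 1 / (1 - x^k).
This is the generating function for the partition function p(n), so the coefficient of x^33 is p(33).
Computing p(33) by dynamic programming over parts 1, 2, ..., 33: p(33) = 10143.

10143


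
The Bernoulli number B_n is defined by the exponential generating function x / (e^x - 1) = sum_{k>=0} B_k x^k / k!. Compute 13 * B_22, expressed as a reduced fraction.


Bernoulli numbers can also be computed recursively via B_0 = 1 and sum_{j=0}^{m} C(m+1, j) B_j = 0 for m >= 1. Odd-index Bernoulli numbers vanish for k >= 3.
Computing B_22 = 854513/138, so 13 * B_22 = 13 * 854513/138 = 11108669/138.

11108669/138


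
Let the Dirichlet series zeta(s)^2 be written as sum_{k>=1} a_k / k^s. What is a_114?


The Dirichlet convolution of the constant function 1 with itself gives (1 * 1)(k) = sum_{d | k} 1 = d(k), the number of positive divisors of k.
Since zeta(s) = sum_{k>=1} 1/k^s, we have zeta(s)^2 = sum_{k>=1} d(k)/k^s, so a_k = d(k).
For k = 114: the divisors are 1, 2, 3, 6, 19, 38, 57, 114.
Count = 8.

8


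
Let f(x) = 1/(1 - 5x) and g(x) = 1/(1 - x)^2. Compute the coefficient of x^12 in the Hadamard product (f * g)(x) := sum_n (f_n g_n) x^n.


f has coefficients f_k = 5^k. For g = 1/(1 - x)^2 the coefficient is g_k = C(k + 1, 1) = k + 1. The Hadamard coefficient is (f * g)_k = 5^k * (k + 1).
For k = 12: 5^12 * 13 = 244140625 * 13 = 3173828125.

3173828125


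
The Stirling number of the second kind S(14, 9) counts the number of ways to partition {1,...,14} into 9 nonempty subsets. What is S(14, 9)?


Using the explicit formula S(n,k) = (1/k!) sum_{j=0}^{k} (-1)^(k-j) C(k,j) j^n:
S(14, 9) = 5135130
Equivalently, S(n,k) is n! times the coefficient of x^n in the EGF (e^x - 1)^k / k!.

5135130


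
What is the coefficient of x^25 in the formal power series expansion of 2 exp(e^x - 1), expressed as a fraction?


exp(e^x - 1) is the exponential generating function for the Bell numbers Bell_k: exp(e^x - 1) = sum_{k>=0} Bell_k x^k / k!.
So the coefficient of x^25 in 2 exp(e^x - 1) is 2 Bell_25 / 25!.
Computing: Bell_25 = 4638590332229999353 and 25! = 15511210043330985984000000, giving
2 * 4638590332229999353/15511210043330985984000000 = 356814640940769181/596585001666576384000000.

356814640940769181/596585001666576384000000


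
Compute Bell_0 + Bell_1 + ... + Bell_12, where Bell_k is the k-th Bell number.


Recall Bell_k counts set partitions of a k-set (with Bell_0 = 1 by convention).
Bell_0 through Bell_12: 1, 1, 2, 5, 15, 52, 203, 877, 4140, 21147, 115975, 678570, 4213597
Sum = 1 + 1 + 2 + 5 + 15 + 52 + 203 + 877 + 4140 + 21147 + 115975 + 678570 + 4213597 = 5034585.

5034585


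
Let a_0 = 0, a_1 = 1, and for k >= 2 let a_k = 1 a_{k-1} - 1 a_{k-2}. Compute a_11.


Iterating the recurrence forward:
a_0 = 0
a_1 = 1
a_2 = 1*1 - 1*0 = 1
a_3 = 1*1 - 1*1 = 0
a_4 = 1*0 - 1*1 = -1
a_5 = 1*-1 - 1*0 = -1
a_6 = 1*-1 - 1*-1 = 0
a_7 = 1*0 - 1*-1 = 1
a_8 = 1*1 - 1*0 = 1
a_9 = 1*1 - 1*1 = 0
a_10 = 1*0 - 1*1 = -1
a_11 = 1*-1 - 1*0 = -1
So a_11 = -1.

-1


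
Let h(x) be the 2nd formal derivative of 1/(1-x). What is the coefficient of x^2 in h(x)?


Differentiating 2 times: d^2/dx^2 [1/(1-x)] = 2!/(1-x)^3.
The expansion 1/(1-x)^3 = sum_{k>=0} C(k+2, 2) x^k, so the coefficient of x^n in 2!/(1-x)^3 is 2! * C(n+2, 2).
For n = 2: 2 * C(4, 2) = 2 * 6 = 12

12


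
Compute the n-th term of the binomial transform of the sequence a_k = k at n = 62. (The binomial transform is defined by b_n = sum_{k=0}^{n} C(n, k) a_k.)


With a_k = k, b_n = sum_{k=0}^{n} C(n, k) k. Using k * C(n, k) = n * C(n-1, k-1) gives b_n = n * sum_{k>=1} C(n-1, k-1) = n * 2^(n-1).
For n = 62: 62 * 2^61 = 62 * 2305843009213693952 = 142962266571249025024.

142962266571249025024


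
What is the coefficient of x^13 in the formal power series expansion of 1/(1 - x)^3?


The expansion 1/(1 - x)^r = sum_{k>=0} C(k + r - 1, r - 1) x^k follows from the multiset / negative-binomial theorem (or from repeated differentiation of the geometric series).
For r = 3 and k = 13:
C(15, 2) = 1307674368000 / (2 * 6227020800) = 105.

105


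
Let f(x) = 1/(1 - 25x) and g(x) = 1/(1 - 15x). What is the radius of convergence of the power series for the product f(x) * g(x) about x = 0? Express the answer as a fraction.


The radius of 1/(1 - 25x) is 1/25 (nearest singularity at x = 1/25), and the radius of 1/(1 - 15x) is 1/15.
The product f(x)*g(x) = 1/((1 - 25x)(1 - 15x)) has singularities at both 1/25 and 1/15, so its radius of convergence is the distance to the nearest one:
min(1/25, 1/15) = 1/25.

1/25


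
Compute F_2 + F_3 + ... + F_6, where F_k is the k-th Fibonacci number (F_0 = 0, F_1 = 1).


Use the identity sum_{k=0}^{N} F_k = F_{N+2} - 1 (which follows from F_{k+2} - F_{k+1} = F_k). Then
sum_{k=2}^{6} F_k = (F_{8} - 1) - (F_{3} - 1) = F_{8} - F_{3}.
Computing: F_{8} = 21, F_{3} = 2, so
Sum = 21 - 2 = 19.

19


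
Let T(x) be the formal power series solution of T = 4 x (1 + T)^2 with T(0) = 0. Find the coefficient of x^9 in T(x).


Apply the Lagrange inversion formula: if T = 4 x * phi(T) with phi(t) = (1 + t)^2, then [x^n] T = 4^n * (1/n) [t^(n-1)] phi(t)^n = 4^n * (1/n) [t^(n-1)] (1 + t)^(2n) = 4^n * (1/n) C(2n, n-1).
Using the identity C(2n, n-1) = C(2n, n) * n / (n+1), the unscaled factor equals C(2n, n) / (n+1) = C_n, the n-th Catalan number.
For n = 9: C_9 = C(18, 9) / 10 = 48620/10 = 4862.
With the 4^9 = 262144 factor, the coefficient is 262144 * 4862 = 1274544128.

1274544128


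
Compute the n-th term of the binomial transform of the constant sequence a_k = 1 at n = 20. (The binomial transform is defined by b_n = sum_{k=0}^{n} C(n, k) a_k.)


With a_k = 1 for all k, b_n = sum_{k=0}^{n} C(n, k) = 2^n by the binomial theorem.
For n = 20: 2^20 = 1048576.

1048576


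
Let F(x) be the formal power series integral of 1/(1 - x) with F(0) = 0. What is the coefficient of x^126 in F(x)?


1/(1 - x) = sum_{k>=0} x^k. Integrating termwise and using F(0) = 0 gives
F(x) = sum_{k>=0} x^(k+1) / (k+1) = sum_{m>=1} x^m / m = -ln(1 - x).
So the coefficient of x^126 is 1/126 = 1/126.

1/126


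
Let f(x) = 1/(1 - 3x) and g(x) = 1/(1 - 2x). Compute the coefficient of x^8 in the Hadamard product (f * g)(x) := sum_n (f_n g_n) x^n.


f has coefficients f_k = 3^k and g has coefficients g_k = 2^k, so the Hadamard product has coefficient (f*g)_k = 3^k * 2^k = 6^k.
For k = 8: 6^8 = 1679616.

1679616


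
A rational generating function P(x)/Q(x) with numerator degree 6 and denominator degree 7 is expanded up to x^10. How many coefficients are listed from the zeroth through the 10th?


Expanding up to x^10 gives the coefficients for x^0, x^1, ..., x^10.
That is 10 + 1 = 11 coefficients in total.

11


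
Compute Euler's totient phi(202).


phi(n) counts integers in [1, n] coprime to n. Using the multiplicative formula phi(n) = n * prod_{p | n} (1 - 1/p):
202 = 2 * 101, so
phi(202) = 202 * (1 - 1/2) * (1 - 1/101) = 100.

100


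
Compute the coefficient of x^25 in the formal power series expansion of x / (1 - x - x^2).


Let f(x) = sum_{k>=0} a_k x^k. Multiplying f(x) * (1 - x - x^2) = x and matching coefficients gives a_0 = 0, a_1 = 1, and a_k = a_{k-1} + a_{k-2} for k >= 2. These are the Fibonacci numbers F_k.
Iterating from F_0 = 0, F_1 = 1:
F_0=0, F_1=1, F_2=1, F_3=2, F_4=3, F_5=5, F_6=8, F_7=13, F_8=21, F_9=34, ...
F_25 = 75025.

75025


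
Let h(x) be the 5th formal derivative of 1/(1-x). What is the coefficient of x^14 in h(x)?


Differentiating 5 times: d^5/dx^5 [1/(1-x)] = 5!/(1-x)^6.
The expansion 1/(1-x)^6 = sum_{k>=0} C(k+5, 5) x^k, so the coefficient of x^n in 5!/(1-x)^6 is 5! * C(n+5, 5).
For n = 14: 120 * C(19, 5) = 120 * 11628 = 1395360

1395360


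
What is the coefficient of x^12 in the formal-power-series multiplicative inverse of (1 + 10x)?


The inverse is 1/(1 + 10x). Apply the geometric identity 1/(1 - y) = sum_{k>=0} y^k with y = -10x:
1/(1 + 10x) = sum_{k>=0} (-10)^k x^k.
So the coefficient of x^12 is (-10)^12 = 1000000000000.

1000000000000


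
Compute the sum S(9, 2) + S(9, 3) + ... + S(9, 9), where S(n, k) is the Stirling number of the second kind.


By definition, S(n, k) counts partitions of an n-set into exactly k nonempty blocks.
Computing row n = 9 for k = 2..9:
S(9, k): 255, 3025, 7770, 6951, 2646, 462, 36, 1
Sum = 21146.

21146


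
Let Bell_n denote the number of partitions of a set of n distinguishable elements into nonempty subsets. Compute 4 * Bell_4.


Bell_4 can be computed from the Bell triangle or from Dobinski's identity Bell_n = (1/e) * sum_{k>=0} k^n / k!.
Computing Bell_4 = 15.
Then 4 * 15 = 60.

60


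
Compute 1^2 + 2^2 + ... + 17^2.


This power sum has a closed form given by Faulhaber's formula
sum_{k=1}^{m} k^p = (1 / (p + 1)) * sum_{j=0}^{p} C(p + 1, j) B_j m^(p + 1 - j),
but for small m direct computation is fastest:
1 + 4 + 9 + 16 + 25 + 36 + 49 + 64 + 81 + 100 + 121 + 144 + 169 + 196 + 225 + 256 + 289 = 1785.

1785


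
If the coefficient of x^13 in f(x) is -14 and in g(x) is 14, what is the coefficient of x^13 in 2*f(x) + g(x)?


Scalar multiplication scales coefficients: 2 * -14 = -28.
Then add the g coefficient: -28 + 14
= -14

-14


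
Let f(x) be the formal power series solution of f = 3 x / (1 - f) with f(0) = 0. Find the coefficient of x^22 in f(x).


Apply Lagrange inversion: f = 3 x * phi(f) with phi(t) = 1/(1 - t), so
[x^n] f = 3^n * (1/n) [t^(n-1)] phi(t)^n = 3^n * (1/n) [t^(n-1)] (1 - t)^(-n) = 3^n * (1/n) C(2n - 2, n - 1) = 3^n * C_{n-1}.
For n = 22: C_21 = C(42, 21) / 22 = 538257874440/22 = 24466267020.
With the 3^22 = 31381059609 factor, the coefficient is 31381059609 * 24466267020 = 767777383764330795180.

767777383764330795180


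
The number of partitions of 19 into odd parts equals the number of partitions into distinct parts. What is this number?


Computing partitions of 19 into odd parts (1, 3, 5, ...):
Using the generating function prod_{k>=0} 1/(1-x^(2k+1)),
the count is 54

54


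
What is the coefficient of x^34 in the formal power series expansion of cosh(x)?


The Maclaurin series is cosh(t) = sum_{m>=0} t^(2m) / (2m)!, so substituting t = x, only even powers of x are nonzero, with coefficient of x^(2m) equal to 1 / (2m)!.
For x^34 the coefficient is 1/34! = 1/295232799039604140847618609643520000000 = 1/295232799039604140847618609643520000000.

1/295232799039604140847618609643520000000


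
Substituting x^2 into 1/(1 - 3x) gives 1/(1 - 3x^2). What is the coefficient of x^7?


Since 1/(1 - 3x^2) only has even powers of x,
the coefficient of x^7 (odd) is 0.

0


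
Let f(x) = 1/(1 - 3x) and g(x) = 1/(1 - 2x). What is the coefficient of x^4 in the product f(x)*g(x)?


The coefficient of x^n in f*g is the Cauchy product: sum_{k=0}^{n} a^k * b^(n-k).
With a=3, b=2, n=4:
sum_{k=0}^{4} 3^k * 2^(4-k)
= 211

211


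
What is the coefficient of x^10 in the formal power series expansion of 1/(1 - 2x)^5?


The general identity 1/(1 - c x)^r = sum_{k>=0} c^k C(k + r - 1, r - 1) x^k follows by substituting y = c x into 1/(1 - y)^r = sum_{k>=0} C(k + r - 1, r - 1) y^k.
For c = 2, r = 5, k = 10:
2^10 * C(14, 4) = 1024 * 1001 = 1025024.

1025024


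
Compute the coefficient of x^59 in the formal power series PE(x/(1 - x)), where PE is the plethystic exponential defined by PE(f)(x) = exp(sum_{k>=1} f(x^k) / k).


For f(x) = x/(1 - x) we have
sum_{k>=1} f(x^k) / k = sum_{k>=1} (1/k) * x^k / (1 - x^k) = sum_{k, m >= 1} x^(k m) / k,
which after exponentiating simplifies to
PE(x/(1 - x)) = prod_{k>=1} 1 / (1 - x^k).
This is the generating function for the partition function p(n), so the coefficient of x^59 is p(59).
Computing p(59) by dynamic programming over parts 1, 2, ..., 59: p(59) = 831820.

831820


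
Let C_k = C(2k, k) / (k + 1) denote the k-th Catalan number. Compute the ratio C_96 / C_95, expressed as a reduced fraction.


Using C_k = (2k)! / (k! (k+1)!), the ratio C_{k+1}/C_k simplifies to
C_{k+1}/C_k = [(2k+2)! / ((k+1)! (k+2)!)] * [k! (k+1)! / (2k)!]
 = (2k+2)(2k+1) / ((k+1)(k+2)) = 2(2k+1) / (k+2).
For k = 95: 2(2*95 + 1) / (95 + 2) = 382/97 = 382/97.

382/97


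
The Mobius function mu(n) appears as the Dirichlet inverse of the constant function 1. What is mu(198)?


198 has a squared prime factor, so mu(198) = 0.
Factorization reveals a repeated prime.

0


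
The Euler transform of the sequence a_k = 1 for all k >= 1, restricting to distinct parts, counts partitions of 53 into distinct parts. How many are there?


Partitions of 53 into distinct parts can be computed via generating function.
Product (1+x)(1+x^2)(1+x^3)...
The coefficient of x^53 = 5120

5120


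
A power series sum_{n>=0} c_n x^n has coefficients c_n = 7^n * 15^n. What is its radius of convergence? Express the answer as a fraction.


By the root test (Cauchy-Hadamard), the radius is R = 1 / limsup_n |c_n|^(1/n).
Here |c_n|^(1/n) = (7^n * 15^n)^(1/n) = 7 * 15 = 105 for all n.
So R = 1/105 = 1/105.

1/105


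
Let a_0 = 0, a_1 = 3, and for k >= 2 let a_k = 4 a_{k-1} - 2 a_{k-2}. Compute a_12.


Iterating the recurrence forward:
a_0 = 0
a_1 = 3
a_2 = 4*3 - 2*0 = 12
a_3 = 4*12 - 2*3 = 42
a_4 = 4*42 - 2*12 = 144
a_5 = 4*144 - 2*42 = 492
a_6 = 4*492 - 2*144 = 1680
a_7 = 4*1680 - 2*492 = 5736
a_8 = 4*5736 - 2*1680 = 19584
a_9 = 4*19584 - 2*5736 = 66864
a_10 = 4*66864 - 2*19584 = 228288
a_11 = 4*228288 - 2*66864 = 779424
a_12 = 4*779424 - 2*228288 = 2661120
So a_12 = 2661120.

2661120


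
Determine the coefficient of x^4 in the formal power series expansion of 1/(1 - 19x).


The geometric series identity gives 1/(1 - c x) = sum_{k>=0} c^k x^k, so the coefficient of x^k is c^k.
Here c = 19 and k = 4.
Computing: 19^4 = 130321

130321


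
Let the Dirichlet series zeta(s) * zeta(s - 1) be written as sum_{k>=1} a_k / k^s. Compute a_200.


Convolution gives a_k = sum_{d | k} d * 1 = sum_{d | k} d = sigma(k), the sum of positive divisors of k.
For k = 200, the divisors are 1, 2, 4, 5, 8, 10, 20, 25, 40, 50, 100, 200, so
sigma(200) = 1 + 2 + 4 + 5 + 8 + 10 + 20 + 25 + 40 + 50 + 100 + 200 = 465.

465


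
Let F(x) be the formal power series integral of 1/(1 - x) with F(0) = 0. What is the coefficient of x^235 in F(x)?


1/(1 - x) = sum_{k>=0} x^k. Integrating termwise and using F(0) = 0 gives
F(x) = sum_{k>=0} x^(k+1) / (k+1) = sum_{m>=1} x^m / m = -ln(1 - x).
So the coefficient of x^235 is 1/235 = 1/235.

1/235


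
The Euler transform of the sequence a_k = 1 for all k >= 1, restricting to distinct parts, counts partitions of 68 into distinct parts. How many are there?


Partitions of 68 into distinct parts can be computed via generating function.
Product (1+x)(1+x^2)(1+x^3)...
The coefficient of x^68 = 24576

24576


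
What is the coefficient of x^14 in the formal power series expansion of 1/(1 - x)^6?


The negative binomial / multiset identity is
1/(1 - x)^r = sum_{k>=0} C(k + r - 1, r - 1) x^k.
Here r = 6 and k = 14, so the coefficient is
C(14 + 5, 5) = C(19, 5)
= 11628

11628


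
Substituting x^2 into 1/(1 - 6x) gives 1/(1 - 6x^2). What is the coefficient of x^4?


The coefficient of x^(2m) in 1/(1 - 6x^2) is 6^m.
With n = 4 = 2*2, the coefficient is 6^2 = 36.

36


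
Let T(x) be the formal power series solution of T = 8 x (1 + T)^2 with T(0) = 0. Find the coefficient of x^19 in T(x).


Apply the Lagrange inversion formula: if T = 8 x * phi(T) with phi(t) = (1 + t)^2, then [x^n] T = 8^n * (1/n) [t^(n-1)] phi(t)^n = 8^n * (1/n) [t^(n-1)] (1 + t)^(2n) = 8^n * (1/n) C(2n, n-1).
Using the identity C(2n, n-1) = C(2n, n) * n / (n+1), the unscaled factor equals C(2n, n) / (n+1) = C_n, the n-th Catalan number.
For n = 19: C_19 = C(38, 19) / 20 = 35345263800/20 = 1767263190.
With the 8^19 = 144115188075855872 factor, the coefficient is 144115188075855872 * 1767263190 = 254689467006387010330951680.

254689467006387010330951680


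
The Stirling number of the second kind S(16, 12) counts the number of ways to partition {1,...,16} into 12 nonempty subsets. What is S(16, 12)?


Using the explicit formula S(n,k) = (1/k!) sum_{j=0}^{k} (-1)^(k-j) C(k,j) j^n:
S(16, 12) = 2757118
Equivalently, S(n,k) is n! times the coefficient of x^n in the EGF (e^x - 1)^k / k!.

2757118


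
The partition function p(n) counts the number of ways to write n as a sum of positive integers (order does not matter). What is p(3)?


Using the generating function prod_{k>=1} 1/(1-x^k), we compute p(3).
By dynamic programming over parts 1 through 3:
p(3) = 3

3


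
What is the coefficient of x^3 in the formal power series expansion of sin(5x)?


The Maclaurin series is sin(t) = sum_{k>=0} (-1)^k t^(2k+1) / (2k+1)!, so substituting t = 5x, only odd powers of x are nonzero, with coefficient of x^(2k+1) equal to (-1)^k 5^(2k+1) / (2k+1)!.
Write 3 = 2*1 + 1, giving the coefficient (-1)^1 * 5^3 / 3! = -125/6 = -125/6.

-125/6


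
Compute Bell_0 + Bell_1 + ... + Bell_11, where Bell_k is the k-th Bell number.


Recall Bell_k counts set partitions of a k-set (with Bell_0 = 1 by convention).
Bell_0 through Bell_11: 1, 1, 2, 5, 15, 52, 203, 877, 4140, 21147, 115975, 678570
Sum = 1 + 1 + 2 + 5 + 15 + 52 + 203 + 877 + 4140 + 21147 + 115975 + 678570 = 820988.

820988


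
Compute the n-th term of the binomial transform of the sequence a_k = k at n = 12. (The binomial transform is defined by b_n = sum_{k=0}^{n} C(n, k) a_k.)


With a_k = k, b_n = sum_{k=0}^{n} C(n, k) k. Using k * C(n, k) = n * C(n-1, k-1) gives b_n = n * sum_{k>=1} C(n-1, k-1) = n * 2^(n-1).
For n = 12: 12 * 2^11 = 12 * 2048 = 24576.

24576


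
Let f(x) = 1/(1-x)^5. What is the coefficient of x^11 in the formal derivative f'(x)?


Differentiate: d/dx [ 1/(1-x)^r ] = r / (1-x)^(r+1).
Here r = 5, so f'(x) = 5 / (1-x)^6.
The expansion of 1/(1-x)^(r+1) has coefficient of x^n equal to C(n+r, r).
So the coefficient of x^11 in f'(x) is
5 * C(16, 5) = 5 * 4368 = 21840

21840


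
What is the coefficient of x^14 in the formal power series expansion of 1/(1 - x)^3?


The expansion 1/(1 - x)^r = sum_{k>=0} C(k + r - 1, r - 1) x^k follows from the multiset / negative-binomial theorem (or from repeated differentiation of the geometric series).
For r = 3 and k = 14:
C(16, 2) = 20922789888000 / (2 * 87178291200) = 120.

120


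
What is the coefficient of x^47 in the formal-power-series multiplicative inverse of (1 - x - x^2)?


Let the inverse be f(x) = sum_{k>=0} a_k x^k. From f(x) * (1 - x - x^2) = 1 and matching coefficients:
 x^0: a_0 = 1.
 x^1: a_1 - a_0 = 0, so a_1 = 1.
 x^k (k >= 2): a_k - a_{k-1} - a_{k-2} = 0, i.e. a_k = a_{k-1} + a_{k-2}.
This is the Fibonacci-type recurrence shifted so that a_0 = a_1 = 1.
Iterating: a_0=1, a_1=1, a_2=2, a_3=3, a_4=5, a_5=8, a_6=13, a_7=21, a_8=34, a_9=55, ...
a_47 = 4807526976.

4807526976


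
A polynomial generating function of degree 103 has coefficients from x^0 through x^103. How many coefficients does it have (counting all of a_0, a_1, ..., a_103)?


A polynomial of degree 103 takes the form a_0 + a_1 x + ... + a_103 x^103.
The number of coefficients is 103 + 1 = 104.

104


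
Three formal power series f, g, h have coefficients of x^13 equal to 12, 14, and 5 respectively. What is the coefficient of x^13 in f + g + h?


Series addition is componentwise:
12 + 14 + 5
= 31

31


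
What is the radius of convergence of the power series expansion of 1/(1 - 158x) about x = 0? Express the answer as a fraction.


Expanding 1/(1 - 158x) = sum_{k>=0} 158^k x^k, the series converges when |158x| < 1, i.e., |x| < 1/158.
So the radius of convergence is 1/158 = 1/158.

1/158


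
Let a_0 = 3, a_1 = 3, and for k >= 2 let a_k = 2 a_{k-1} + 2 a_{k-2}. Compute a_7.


Iterating the recurrence forward:
a_0 = 3
a_1 = 3
a_2 = 2*3 + 2*3 = 12
a_3 = 2*12 + 2*3 = 30
a_4 = 2*30 + 2*12 = 84
a_5 = 2*84 + 2*30 = 228
a_6 = 2*228 + 2*84 = 624
a_7 = 2*624 + 2*228 = 1704
So a_7 = 1704.

1704


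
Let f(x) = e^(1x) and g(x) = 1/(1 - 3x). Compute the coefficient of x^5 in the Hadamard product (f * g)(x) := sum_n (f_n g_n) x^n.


Expanding: f_k = 1^k/k! (from e^(1x)) and g_k = 3^k (from 1/(1 - 3x)). So the Hadamard coefficient (f * g)_k = 1^k 3^k / k! = (3)^k / k!.
For k = 5: 3^5/5! = 243/120 = 81/40.

81/40


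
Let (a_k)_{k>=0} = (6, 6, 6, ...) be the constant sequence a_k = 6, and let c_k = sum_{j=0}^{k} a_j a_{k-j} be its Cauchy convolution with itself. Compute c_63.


Since a_j = 6 for all j >= 0, the convolution sum becomes
c_k = sum_{j=0}^{k} 6 * 6 = 36 * (k + 1).
Equivalently, the generating function of (a_k) is 6/(1 - x) and its square is 36/(1 - x)^2 = sum_{k>=0} 36(k + 1) x^k.
For k = 63: 36 * 64 = 2304.

2304


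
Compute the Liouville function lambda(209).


The Liouville function is lambda(k) = (-1)^Omega(k), where Omega(k) counts the prime factors of k with multiplicity.
Factoring: 209 = 11 * 19, so Omega(209) = 2.
lambda(209) = (-1)^2 = 1.

1


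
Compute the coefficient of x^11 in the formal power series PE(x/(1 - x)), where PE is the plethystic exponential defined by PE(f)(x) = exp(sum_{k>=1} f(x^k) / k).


For f(x) = x/(1 - x) we have
sum_{k>=1} f(x^k) / k = sum_{k>=1} (1/k) * x^k / (1 - x^k) = sum_{k, m >= 1} x^(k m) / k,
which after exponentiating simplifies to
PE(x/(1 - x)) = prod_{k>=1} 1 / (1 - x^k).
This is the generating function for the partition function p(n), so the coefficient of x^11 is p(11).
Computing p(11) by dynamic programming over parts 1, 2, ..., 11: p(11) = 56.

56


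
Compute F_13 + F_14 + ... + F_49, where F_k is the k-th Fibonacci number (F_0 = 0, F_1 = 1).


Use the identity sum_{k=0}^{N} F_k = F_{N+2} - 1 (which follows from F_{k+2} - F_{k+1} = F_k). Then
sum_{k=13}^{49} F_k = (F_{51} - 1) - (F_{14} - 1) = F_{51} - F_{14}.
Computing: F_{51} = 20365011074, F_{14} = 377, so
Sum = 20365011074 - 377 = 20365010697.

20365010697


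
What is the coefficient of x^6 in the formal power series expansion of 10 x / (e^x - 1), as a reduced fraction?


The exponential generating function for Bernoulli numbers is
x / (e^x - 1) = sum_{k>=0} B_k x^k / k!.
So the coefficient of x^6 in 10 x / (e^x - 1) is 10 B_6 / 6!.
Computing: B_6 = 1/42, 6! = 720, giving
10 * 1/42 / 720 = 1/3024.

1/3024


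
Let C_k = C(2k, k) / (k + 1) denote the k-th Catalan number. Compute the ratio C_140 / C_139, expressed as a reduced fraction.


Using C_k = (2k)! / (k! (k+1)!), the ratio C_{k+1}/C_k simplifies to
C_{k+1}/C_k = [(2k+2)! / ((k+1)! (k+2)!)] * [k! (k+1)! / (2k)!]
 = (2k+2)(2k+1) / ((k+1)(k+2)) = 2(2k+1) / (k+2).
For k = 139: 2(2*139 + 1) / (139 + 2) = 558/141 = 186/47.

186/47


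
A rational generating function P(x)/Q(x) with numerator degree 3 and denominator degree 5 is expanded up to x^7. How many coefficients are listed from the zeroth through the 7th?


Expanding up to x^7 gives the coefficients for x^0, x^1, ..., x^7.
That is 7 + 1 = 8 coefficients in total.

8


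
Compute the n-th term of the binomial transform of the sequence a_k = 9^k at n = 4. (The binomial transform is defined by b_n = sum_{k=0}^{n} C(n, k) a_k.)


With a_k = 9^k, b_n = sum_{k=0}^{n} C(n, k) 9^k = (1 + 9)^n by the binomial theorem.
For n = 4: (1 + 9)^4 = 10^4 = 10000.

10000


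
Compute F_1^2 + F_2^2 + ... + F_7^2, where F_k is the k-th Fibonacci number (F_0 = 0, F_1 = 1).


There is a standard identity sum_{k=0}^{N} F_k^2 = F_N * F_{N+1} (proved inductively from the telescoping relation F_k^2 = F_k F_{k+1} - F_{k-1} F_k). Then
sum_{k=1}^{7} F_k^2 = F_7 F_8 - F_0 F_1.
Computing: F_7 = 13, F_8 = 21, F_0 = 0, F_1 = 1.
Sum = 13 * 21 - 0 * 1 = 273.

273


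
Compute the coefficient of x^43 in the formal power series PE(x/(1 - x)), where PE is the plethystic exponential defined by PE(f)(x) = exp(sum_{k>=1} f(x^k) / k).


For f(x) = x/(1 - x) we have
sum_{k>=1} f(x^k) / k = sum_{k>=1} (1/k) * x^k / (1 - x^k) = sum_{k, m >= 1} x^(k m) / k,
which after exponentiating simplifies to
PE(x/(1 - x)) = prod_{k>=1} 1 / (1 - x^k).
This is the generating function for the partition function p(n), so the coefficient of x^43 is p(43).
Computing p(43) by dynamic programming over parts 1, 2, ..., 43: p(43) = 63261.

63261


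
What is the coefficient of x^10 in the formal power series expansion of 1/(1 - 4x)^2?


The general identity 1/(1 - c x)^r = sum_{k>=0} c^k C(k + r - 1, r - 1) x^k follows by substituting y = c x into 1/(1 - y)^r = sum_{k>=0} C(k + r - 1, r - 1) y^k.
For c = 4, r = 2, k = 10:
4^10 * C(11, 1) = 1048576 * 11 = 11534336.

11534336


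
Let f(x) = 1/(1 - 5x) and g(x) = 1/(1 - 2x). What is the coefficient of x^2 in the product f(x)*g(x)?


The coefficient of x^n in f*g is the Cauchy product: sum_{k=0}^{n} a^k * b^(n-k).
With a=5, b=2, n=2:
sum_{k=0}^{2} 5^k * 2^(2-k)
= 39

39


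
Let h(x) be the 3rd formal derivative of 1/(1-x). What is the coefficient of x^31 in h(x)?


Differentiating 3 times: d^3/dx^3 [1/(1-x)] = 3!/(1-x)^4.
The expansion 1/(1-x)^4 = sum_{k>=0} C(k+3, 3) x^k, so the coefficient of x^n in 3!/(1-x)^4 is 3! * C(n+3, 3).
For n = 31: 6 * C(34, 3) = 6 * 5984 = 35904

35904


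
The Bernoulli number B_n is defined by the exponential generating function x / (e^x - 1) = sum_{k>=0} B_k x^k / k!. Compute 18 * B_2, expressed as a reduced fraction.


Bernoulli numbers can also be computed recursively via B_0 = 1 and sum_{j=0}^{m} C(m+1, j) B_j = 0 for m >= 1. Odd-index Bernoulli numbers vanish for k >= 3.
Computing B_2 = 1/6, so 18 * B_2 = 18 * 1/6 = 3.

3


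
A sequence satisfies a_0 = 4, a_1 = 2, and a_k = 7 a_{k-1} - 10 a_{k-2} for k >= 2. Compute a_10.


The characteristic equation is t^2 - 7 t + 10 = 0, with roots r_1 = 5 and r_2 = 2 (so c_1 = r_1 + r_2, c_2 = -r_1 r_2 as required).
One can use the closed form a_n = A r_1^n + B r_2^n, but direct iteration is more reliable:
a_0 = 4, a_1 = 2, a_2 = -26, a_3 = -202, a_4 = -1154, a_5 = -6058, a_6 = -30866, a_7 = -155482, a_8 = -779714, a_9 = -3903178, a_10 = -19525106.
So a_10 = -19525106.

-19525106


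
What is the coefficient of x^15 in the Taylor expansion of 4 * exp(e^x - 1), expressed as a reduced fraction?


exp(e^x - 1) = sum_{k>=0} Bell_k x^k / k!, where Bell_k is the k-th Bell number.
So the coefficient of x^15 is 4 * Bell_15 / 15!.
Computing: Bell_15 = 1382958545 and 15! = 1307674368000, giving
4 * 1382958545/1307674368000 = 276591709/65383718400.

276591709/65383718400


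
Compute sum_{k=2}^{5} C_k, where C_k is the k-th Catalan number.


C_2 through C_5: 2, 5, 14, 42
Sum = 2 + 5 + 14 + 42
= 63

63


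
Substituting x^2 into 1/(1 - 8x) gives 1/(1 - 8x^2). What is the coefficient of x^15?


Since 1/(1 - 8x^2) only has even powers of x,
the coefficient of x^15 (odd) is 0.

0


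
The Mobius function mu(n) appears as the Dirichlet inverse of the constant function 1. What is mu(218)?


218 = 2 * 109 (all distinct primes).
mu(218) = (-1)^2 = 1

1


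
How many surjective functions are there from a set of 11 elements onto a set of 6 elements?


By inclusion-exclusion on which target elements are missed, the number of surjections from an n-set onto a k-set is
surj(n, k) = sum_{j=0}^{k} (-1)^j C(k, j) (k - j)^n.
Equivalently surj(n, k) = k! * S(n, k), where S(n, k) is the Stirling number of the second kind.
For n = 11, k = 6:
S(11, 6) = 179487, so
surj = 6! * 179487 = 720 * 179487 = 129230640.

129230640


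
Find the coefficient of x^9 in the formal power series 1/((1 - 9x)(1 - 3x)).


By partial fractions or Cauchy convolution:
The coefficient equals sum_{k=0}^{9} 9^k * 3^(9-k).
= 581120892

581120892


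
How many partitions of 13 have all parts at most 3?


Using the generating function (1-x)^(-1)(1-x^2)^(-1)(1-x^3)^(-1),
the coefficient of x^13 counts these restricted partitions.
Result = 21

21


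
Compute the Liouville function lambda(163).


The Liouville function is lambda(k) = (-1)^Omega(k), where Omega(k) counts the prime factors of k with multiplicity.
Factoring: 163 = 163, so Omega(163) = 1.
lambda(163) = (-1)^1 = -1.

-1


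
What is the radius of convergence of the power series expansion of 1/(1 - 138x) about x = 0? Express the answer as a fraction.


Expanding 1/(1 - 138x) = sum_{k>=0} 138^k x^k, the series converges when |138x| < 1, i.e., |x| < 1/138.
So the radius of convergence is 1/138 = 1/138.

1/138


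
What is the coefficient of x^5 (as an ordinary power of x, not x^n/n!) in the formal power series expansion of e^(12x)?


The exponential series is e^y = sum_{k>=0} y^k / k!. Substituting y = 12x gives
e^(12x) = sum_{k>=0} 12^k x^k / k!.
So the coefficient of x^n is a^n/n! with a = 12, n = 5:
12^5 / 5! = 248832/120 = 10368/5

10368/5


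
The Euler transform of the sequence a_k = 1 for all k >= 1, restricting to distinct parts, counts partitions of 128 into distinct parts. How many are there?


Partitions of 128 into distinct parts can be computed via generating function.
Product (1+x)(1+x^2)(1+x^3)...
The coefficient of x^128 = 4013544

4013544


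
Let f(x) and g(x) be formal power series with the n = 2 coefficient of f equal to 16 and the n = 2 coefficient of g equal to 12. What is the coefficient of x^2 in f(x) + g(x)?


Addition of formal power series is termwise.
The coefficient of x^2 in f + g = 16 + 12
= 28

28


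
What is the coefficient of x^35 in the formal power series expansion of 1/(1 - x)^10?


The negative binomial / multiset identity is
1/(1 - x)^r = sum_{k>=0} C(k + r - 1, r - 1) x^k.
Here r = 10 and k = 35, so the coefficient is
C(35 + 9, 9) = C(44, 9)
= 708930508

708930508


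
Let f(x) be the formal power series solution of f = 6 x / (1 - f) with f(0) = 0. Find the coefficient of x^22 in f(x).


Apply Lagrange inversion: f = 6 x * phi(f) with phi(t) = 1/(1 - t), so
[x^n] f = 6^n * (1/n) [t^(n-1)] phi(t)^n = 6^n * (1/n) [t^(n-1)] (1 - t)^(-n) = 6^n * (1/n) C(2n - 2, n - 1) = 6^n * C_{n-1}.
For n = 22: C_21 = C(42, 21) / 22 = 538257874440/22 = 24466267020.
With the 6^22 = 131621703842267136 factor, the coefficient is 131621703842267136 * 24466267020 = 3220291751832267711546654720.

3220291751832267711546654720


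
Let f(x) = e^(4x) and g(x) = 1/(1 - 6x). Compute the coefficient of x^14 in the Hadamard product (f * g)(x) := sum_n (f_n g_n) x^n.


Expanding: f_k = 4^k/k! (from e^(4x)) and g_k = 6^k (from 1/(1 - 6x)). So the Hadamard coefficient (f * g)_k = 4^k 6^k / k! = (24)^k / k!.
For k = 14: 24^14/14! = 21035720123168587776/87178291200 = 42268920643584/175175.

42268920643584/175175


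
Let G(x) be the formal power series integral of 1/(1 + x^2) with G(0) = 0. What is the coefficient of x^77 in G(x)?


1/(1 + x^2) = sum_{j>=0} (-1)^j x^(2j). Integrating termwise with G(0) = 0:
G(x) = sum_{j>=0} (-1)^j x^(2j+1) / (2j+1) = arctan(x).
Only odd powers are nonzero. For x^77 write 77 = 2*38 + 1, giving
(-1)^38 / 77 = 1/77 = 1/77.

1/77


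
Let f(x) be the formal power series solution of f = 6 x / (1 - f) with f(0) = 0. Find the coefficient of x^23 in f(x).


Apply Lagrange inversion: f = 6 x * phi(f) with phi(t) = 1/(1 - t), so
[x^n] f = 6^n * (1/n) [t^(n-1)] phi(t)^n = 6^n * (1/n) [t^(n-1)] (1 - t)^(-n) = 6^n * (1/n) C(2n - 2, n - 1) = 6^n * C_{n-1}.
For n = 23: C_22 = C(44, 22) / 23 = 2104098963720/23 = 91482563640.
With the 6^23 = 789730223053602816 factor, the coefficient is 789730223053602816 * 91482563640 = 72246545388932614746003210240.

72246545388932614746003210240


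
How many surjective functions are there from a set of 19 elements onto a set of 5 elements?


By inclusion-exclusion on which target elements are missed, the number of surjections from an n-set onto a k-set is
surj(n, k) = sum_{j=0}^{k} (-1)^j C(k, j) (k - j)^n.
Equivalently surj(n, k) = k! * S(n, k), where S(n, k) is the Stirling number of the second kind.
For n = 19, k = 5:
S(19, 5) = 147589284710, so
surj = 5! * 147589284710 = 120 * 147589284710 = 17710714165200.

17710714165200


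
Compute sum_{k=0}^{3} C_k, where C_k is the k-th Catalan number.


C_0 through C_3: 1, 1, 2, 5
Sum = 1 + 1 + 2 + 5
= 9

9


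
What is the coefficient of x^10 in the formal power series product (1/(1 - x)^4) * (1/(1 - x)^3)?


Combine the factors: (1/(1 - x)^4) * (1/(1 - x)^3) = 1/(1 - x)^7.
Then use 1/(1 - x)^r = sum_{k>=0} C(k + r - 1, r - 1) x^k with r = 7 and k = 10:
C(16, 6) = 8008.

8008


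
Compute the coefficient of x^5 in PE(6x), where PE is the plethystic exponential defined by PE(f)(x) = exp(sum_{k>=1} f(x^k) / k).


With f(x) = 6x, the exponent is sum_{k>=1} 6 x^k / k = 6 * (-ln(1 - x)). Exponentiating:
PE(6x) = exp(-6 ln(1 - x)) = 1/(1 - x)^6.
By the negative binomial expansion, [x^n] 1/(1 - x)^6 = C(n + 5, 5).
For n = 5: C(10, 5) = 252.

252


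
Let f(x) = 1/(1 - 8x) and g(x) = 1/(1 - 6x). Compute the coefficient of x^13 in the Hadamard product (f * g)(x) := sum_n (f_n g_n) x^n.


f has coefficients f_k = 8^k and g has coefficients g_k = 6^k, so the Hadamard product has coefficient (f*g)_k = 8^k * 6^k = 48^k.
For k = 13: 48^13 = 7180192468708211294208.

7180192468708211294208


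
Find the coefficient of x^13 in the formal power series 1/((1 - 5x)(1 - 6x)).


By partial fractions or Cauchy convolution:
The coefficient equals sum_{k=0}^{13} 5^k * 6^(13-k).
= 72260648471

72260648471


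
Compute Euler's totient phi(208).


phi(n) counts integers in [1, n] coprime to n. Using the multiplicative formula phi(n) = n * prod_{p | n} (1 - 1/p):
208 = 2^4 * 13, so
phi(208) = 208 * (1 - 1/2) * (1 - 1/13) = 96.

96


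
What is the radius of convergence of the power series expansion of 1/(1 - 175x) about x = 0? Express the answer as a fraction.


Expanding 1/(1 - 175x) = sum_{k>=0} 175^k x^k, the series converges when |175x| < 1, i.e., |x| < 1/175.
So the radius of convergence is 1/175 = 1/175.

1/175


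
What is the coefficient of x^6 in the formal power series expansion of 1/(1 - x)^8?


The negative binomial / multiset identity is
1/(1 - x)^r = sum_{k>=0} C(k + r - 1, r - 1) x^k.
Here r = 8 and k = 6, so the coefficient is
C(6 + 7, 7) = C(13, 7)
= 1716

1716


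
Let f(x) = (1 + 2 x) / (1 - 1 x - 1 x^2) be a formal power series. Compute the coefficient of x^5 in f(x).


Write f(x) = sum_{k>=0} a_k x^k. Multiplying both sides by 1 - 1 x - 1 x^2 gives
(1 - 1 x - 1 x^2) sum_{k>=0} a_k x^k = 1 + 2 x.
Matching coefficients:
 x^0: a_0 = 1
 x^1: a_1 - 1 a_0 = 2  =>  a_1 = 1*1 + 2 = 3
 x^k (k >= 2): a_k = 1 a_{k-1} + 1 a_{k-2}.
Iterating: a_2 = 4, a_3 = 7, a_4 = 11, a_5 = 18.
So the coefficient of x^5 is 18.

18
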